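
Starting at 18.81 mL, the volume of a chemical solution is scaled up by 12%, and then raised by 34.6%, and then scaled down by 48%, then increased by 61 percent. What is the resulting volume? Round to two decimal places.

23.74 mL

Each change multiplies by a factor: 1.12 × 1.346 × 0.52 × 1.61 = 1.262095744.
18.81 × 1.262095744 = 23.74002094464 ≈ 23.74.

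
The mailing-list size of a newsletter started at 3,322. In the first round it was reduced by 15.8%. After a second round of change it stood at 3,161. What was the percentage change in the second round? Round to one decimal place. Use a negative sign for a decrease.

After the first round: 3,322 × 0.842 = 2797.124.
Second-round multiplier: 3,161 ÷ 2797.124 ≈ 1.13009.
That is a change of 13.0%.

13.0%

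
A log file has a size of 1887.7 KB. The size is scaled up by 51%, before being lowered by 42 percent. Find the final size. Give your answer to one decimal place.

1653.2 KB

Apply the 51% increase: 1887.7 × 1.51 = 2850.427.
After the 42% decrease: 2850.427 × 0.58 = 1653.24766 ≈ 1653.2.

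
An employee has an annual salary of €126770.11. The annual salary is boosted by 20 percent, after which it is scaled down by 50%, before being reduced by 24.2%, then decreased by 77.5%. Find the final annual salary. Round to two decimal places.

Apply the 20% increase: €126770.11 × 1.2 = €152124.132.
After the 50% decrease: €152124.132 × 0.5 = €76062.066.
After the 24.2% decrease: €76062.066 × 0.758 = €57655.046028.
After the 77.5% decrease: €57655.046028 × 0.225 = €12972.3853563 ≈ €12972.39.

€12972.39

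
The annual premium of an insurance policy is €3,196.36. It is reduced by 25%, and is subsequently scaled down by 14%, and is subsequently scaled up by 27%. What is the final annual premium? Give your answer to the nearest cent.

€2,618.30

Each change multiplies by a factor: 0.75 × 0.86 × 1.27 = 0.81915.
€3,196.36 × 0.81915 = €2618.298294 ≈ €2,618.30.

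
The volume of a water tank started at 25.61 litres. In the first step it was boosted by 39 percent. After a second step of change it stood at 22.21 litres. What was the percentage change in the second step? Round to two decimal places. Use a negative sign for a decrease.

-37.61%

After the first step: 25.61 × 1.39 = 35.5979.
Second-step multiplier: 22.21 ÷ 35.5979 ≈ 0.623913.
That is a change of -37.61%.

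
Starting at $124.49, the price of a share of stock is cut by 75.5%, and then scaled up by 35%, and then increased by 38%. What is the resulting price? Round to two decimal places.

Each change multiplies by a factor: 0.245 × 1.35 × 1.38 = 0.456435.
$124.49 × 0.456435 = $56.82159315 ≈ $56.82.

$56.82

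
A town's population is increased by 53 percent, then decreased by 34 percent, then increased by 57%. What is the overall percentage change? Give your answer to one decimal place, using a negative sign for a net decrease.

58.5%

A 53% increase multiplies by 1.53.
Then a 34% decrease: 1.53 × 0.66 = 1.0098.
Then a 57% increase: 1.0098 × 1.57 = 1.585386.
Overall factor 1.585386, i.e. 58.5%.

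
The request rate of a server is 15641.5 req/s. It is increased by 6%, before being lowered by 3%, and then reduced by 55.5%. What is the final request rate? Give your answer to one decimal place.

7156.8 req/s

Each change multiplies by a factor: 1.06 × 0.97 × 0.445 = 0.457549.
15641.5 × 0.457549 = 7156.7526835 ≈ 7156.8.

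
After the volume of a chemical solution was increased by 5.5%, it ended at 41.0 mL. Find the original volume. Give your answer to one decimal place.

The overall multiplier applied was 1.055.
So the original volume was 41.0 ÷ 1.055 ≈ 38.9 mL.

38.9 mL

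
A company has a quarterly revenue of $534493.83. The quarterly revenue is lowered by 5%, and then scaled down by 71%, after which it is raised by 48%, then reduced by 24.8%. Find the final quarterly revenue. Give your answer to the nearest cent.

$163886.75

Each change multiplies by a factor: 0.95 × 0.29 × 1.48 × 0.752 = 0.30662048.
$534493.83 × 0.30662048 = $163886.7547116384 ≈ $163886.75.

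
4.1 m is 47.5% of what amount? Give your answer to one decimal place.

4.1 m ÷ 0.475 ≈ 8.6 m.

8.6 m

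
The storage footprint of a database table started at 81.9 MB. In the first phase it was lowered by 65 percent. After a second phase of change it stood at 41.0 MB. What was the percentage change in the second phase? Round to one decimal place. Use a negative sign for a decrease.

After the first phase: 81.9 × 0.35 = 28.665.
Second-phase multiplier: 41.0 ÷ 28.665 ≈ 1.43032.
That is a change of 43.0%.

43.0%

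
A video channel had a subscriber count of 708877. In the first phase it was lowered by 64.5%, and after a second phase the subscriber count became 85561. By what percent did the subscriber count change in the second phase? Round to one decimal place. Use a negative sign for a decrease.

After the first phase: 708877 × 0.355 = 251651.335.
Second-phase multiplier: 85561 ÷ 251651.335 ≈ 0.34.
That is a change of -66.0%.

-66.0%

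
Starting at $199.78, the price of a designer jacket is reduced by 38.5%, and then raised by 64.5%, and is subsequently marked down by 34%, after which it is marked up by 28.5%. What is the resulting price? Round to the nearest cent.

Each change multiplies by a factor: 0.615 × 1.645 × 0.66 × 1.285 = 0.8580015675.
$199.78 × 0.8580015675 = $171.41155315515 ≈ $171.41.

$171.41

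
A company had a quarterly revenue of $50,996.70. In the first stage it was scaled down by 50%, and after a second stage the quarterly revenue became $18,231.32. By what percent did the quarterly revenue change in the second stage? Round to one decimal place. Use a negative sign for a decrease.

After the first stage: $50,996.70 × 0.5 = $25498.35.
Second-stage multiplier: $18,231.32 ÷ $25498.35 ≈ 0.715.
That is a change of -28.5%.

-28.5%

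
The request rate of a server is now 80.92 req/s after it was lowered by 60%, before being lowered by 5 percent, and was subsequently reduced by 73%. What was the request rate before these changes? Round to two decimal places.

788.69 req/s

Undoing the 73% decrease: 80.92 ÷ 0.27 ≈ 299.703704.
Undoing the 5% decrease: 299.703704 ÷ 0.95 ≈ 315.477583.
Undoing the 60% decrease: 315.477583 ÷ 0.4 ≈ 788.69 req/s.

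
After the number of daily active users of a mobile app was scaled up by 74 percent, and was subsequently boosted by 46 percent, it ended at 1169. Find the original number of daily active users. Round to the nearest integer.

460

Undoing the 46% increase: 1169 ÷ 1.46 ≈ 800.684932.
Undoing the 74% increase: 800.684932 ÷ 1.74 ≈ 460.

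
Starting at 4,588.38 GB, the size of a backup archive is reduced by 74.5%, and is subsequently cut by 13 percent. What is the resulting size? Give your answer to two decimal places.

1,017.93 GB

After the 74.5% decrease: 4,588.38 × 0.255 = 1170.0369.
Apply the 13% decrease: 1170.0369 × 0.87 = 1017.932103 ≈ 1,017.93.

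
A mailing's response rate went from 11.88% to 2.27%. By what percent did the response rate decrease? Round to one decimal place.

80.9%

The change is 2.27 − 11.88 = -9.61 percentage points.
Relative to the original 11.88%, that is -9.61 ÷ 11.88 ≈ -80.9%.
So the response rate fell by 80.9%.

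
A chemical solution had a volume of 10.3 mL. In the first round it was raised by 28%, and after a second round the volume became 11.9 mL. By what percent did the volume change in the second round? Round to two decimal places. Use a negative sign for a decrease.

After the first round: 10.3 × 1.28 = 13.184.
Second-round multiplier: 11.9 ÷ 13.184 ≈ 0.902609.
That is a change of -9.74%.

-9.74%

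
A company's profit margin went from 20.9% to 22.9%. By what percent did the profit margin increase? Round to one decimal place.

9.6%

The change is 22.9 − 20.9 = 2.0 percentage points.
Relative to the original 20.9%, that is 2.0 ÷ 20.9 ≈ 9.6%.
So the profit margin rose by 9.6%.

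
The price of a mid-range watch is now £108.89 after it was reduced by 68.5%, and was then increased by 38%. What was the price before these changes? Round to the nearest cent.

£250.49

Undoing the 38% increase: £108.89 ÷ 1.38 ≈ £78.905797.
Undoing the 68.5% decrease: £78.905797 ÷ 0.315 ≈ £250.49.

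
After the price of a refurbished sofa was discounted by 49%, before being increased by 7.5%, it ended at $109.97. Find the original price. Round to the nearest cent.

Undoing the 7.5% increase: $109.97 ÷ 1.075 ≈ $102.297674.
Undoing the 49% decrease: $102.297674 ÷ 0.51 ≈ $200.58.

$200.58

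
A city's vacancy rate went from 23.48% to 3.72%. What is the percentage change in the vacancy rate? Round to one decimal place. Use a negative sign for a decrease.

-84.2%

The change is 3.72 − 23.48 = -19.76 percentage points.
Relative to the original 23.48%, that is -19.76 ÷ 23.48 ≈ -84.2%.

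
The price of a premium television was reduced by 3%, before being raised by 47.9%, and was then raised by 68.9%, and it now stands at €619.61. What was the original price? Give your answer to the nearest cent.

€255.71

Undoing the 68.9% increase: €619.61 ÷ 1.689 ≈ €366.850207.
Undoing the 47.9% increase: €366.850207 ÷ 1.479 ≈ €248.039356.
Undoing the 3% decrease: €248.039356 ÷ 0.97 ≈ €255.71.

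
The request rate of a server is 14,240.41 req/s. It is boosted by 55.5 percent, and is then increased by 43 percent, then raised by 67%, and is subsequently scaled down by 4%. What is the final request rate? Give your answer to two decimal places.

Each change multiplies by a factor: 1.555 × 1.43 × 1.67 × 0.96 = 3.56495568.
14,240.41 × 3.56495568 = 50766.4305150288 ≈ 50,766.43.

50,766.43 req/s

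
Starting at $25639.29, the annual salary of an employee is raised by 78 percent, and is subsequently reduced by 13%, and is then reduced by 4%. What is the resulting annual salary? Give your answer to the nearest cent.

$38116.80

Each change multiplies by a factor: 1.78 × 0.87 × 0.96 = 1.486656.
$25639.29 × 1.486656 = $38116.80431424 ≈ $38116.80.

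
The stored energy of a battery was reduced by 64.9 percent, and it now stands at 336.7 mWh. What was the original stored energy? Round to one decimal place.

959.3 mWh

The overall multiplier applied was 0.351.
So the original stored energy was 336.7 ÷ 0.351 ≈ 959.3 mWh.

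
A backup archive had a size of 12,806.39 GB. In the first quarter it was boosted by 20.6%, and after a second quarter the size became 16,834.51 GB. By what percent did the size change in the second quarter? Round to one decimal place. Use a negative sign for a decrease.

9.0%

After the first quarter: 12,806.39 × 1.206 = 15444.50634.
Second-quarter multiplier: 16,834.51 ÷ 15444.50634 ≈ 1.09.
That is a change of 9.0%.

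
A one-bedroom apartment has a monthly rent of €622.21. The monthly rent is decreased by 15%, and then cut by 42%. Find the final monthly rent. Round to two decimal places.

€306.75

15% decrease: €622.21 × 0.85 = €528.8785.
42% decrease: €528.8785 × 0.58 = €306.74953 ≈ €306.75.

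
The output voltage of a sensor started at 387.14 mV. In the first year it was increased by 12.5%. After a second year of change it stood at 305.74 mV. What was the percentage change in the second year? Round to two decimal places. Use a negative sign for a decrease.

After the first year: 387.14 × 1.125 = 435.5325.
Second-year multiplier: 305.74 ÷ 435.5325 ≈ 0.701991.
That is a change of -29.80%.

-29.80%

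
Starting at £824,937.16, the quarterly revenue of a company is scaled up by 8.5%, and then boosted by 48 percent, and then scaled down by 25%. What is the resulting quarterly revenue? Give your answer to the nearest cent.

Each change multiplies by a factor: 1.085 × 1.48 × 0.75 = 1.20435.
£824,937.16 × 1.20435 = £993513.068646 ≈ £993,513.07.

£993,513.07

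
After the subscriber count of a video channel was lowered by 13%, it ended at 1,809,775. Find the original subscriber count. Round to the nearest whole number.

2,080,201

The overall multiplier applied was 0.87.
So the original subscriber count was 1,809,775 ÷ 0.87 ≈ 2,080,201.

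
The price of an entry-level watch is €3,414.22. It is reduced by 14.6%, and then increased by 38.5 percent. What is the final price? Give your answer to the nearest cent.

€4,038.31

After the 14.6% decrease: €3,414.22 × 0.854 = €2915.74388.
After the 38.5% increase: €2915.74388 × 1.385 = €4038.3052738 ≈ €4,038.31.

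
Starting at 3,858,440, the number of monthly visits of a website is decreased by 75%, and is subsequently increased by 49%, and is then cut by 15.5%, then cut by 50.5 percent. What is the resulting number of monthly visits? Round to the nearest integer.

Apply the 75% decrease: 3,858,440 × 0.25 = 964610.
After the 49% increase: 964610 × 1.49 = 1437268.9.
After the 15.5% decrease: 1437268.9 × 0.845 = 1214492.2205.
After the 50.5% decrease: 1214492.2205 × 0.495 = 601173.6491475 ≈ 601,174.

601,174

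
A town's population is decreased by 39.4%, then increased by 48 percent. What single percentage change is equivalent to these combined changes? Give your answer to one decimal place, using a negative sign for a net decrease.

The combined multiplier is 0.606 × 1.48 = 0.89688.
That corresponds to a decrease of 10.3%.

-10.3%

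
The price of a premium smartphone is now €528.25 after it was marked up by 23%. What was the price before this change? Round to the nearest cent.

€429.47

The overall multiplier applied was 1.23.
So the original price was €528.25 ÷ 1.23 ≈ €429.47.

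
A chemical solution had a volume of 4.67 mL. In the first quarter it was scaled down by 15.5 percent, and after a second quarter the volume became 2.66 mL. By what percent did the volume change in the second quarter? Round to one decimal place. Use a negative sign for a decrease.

After the first quarter: 4.67 × 0.845 = 3.94615.
Second-quarter multiplier: 2.66 ÷ 3.94615 ≈ 0.67407.
That is a change of -32.6%.

-32.6%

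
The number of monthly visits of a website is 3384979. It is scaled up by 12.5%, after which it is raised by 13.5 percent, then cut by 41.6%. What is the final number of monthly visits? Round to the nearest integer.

2524162

Each change multiplies by a factor: 1.125 × 1.135 × 0.584 = 0.745695.
3384979 × 0.745695 = 2524161.915405 ≈ 2524162.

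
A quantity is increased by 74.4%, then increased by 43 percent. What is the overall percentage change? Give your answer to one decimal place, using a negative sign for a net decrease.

149.4%

A 74.4% increase multiplies by 1.744.
Then a 43% increase: 1.744 × 1.43 = 2.49392.
Overall factor 2.49392, i.e. 149.4%.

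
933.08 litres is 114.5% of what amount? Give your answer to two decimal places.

814.92 litres

933.08 litres ÷ 1.145 ≈ 814.92 litres.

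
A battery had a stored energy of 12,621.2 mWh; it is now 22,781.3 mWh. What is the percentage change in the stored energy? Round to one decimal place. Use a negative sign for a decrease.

80.5%

Change: 22,781.3 − 12,621.2 = 10,160.1.
Relative to the original: 10,160.1 ÷ 12,621.2 ≈ 80.5%.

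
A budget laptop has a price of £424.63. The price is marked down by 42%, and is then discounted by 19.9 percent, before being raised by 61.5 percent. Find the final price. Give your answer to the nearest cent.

Each change multiplies by a factor: 0.58 × 0.801 × 1.615 = 0.7502967.
£424.63 × 0.7502967 = £318.598487721 ≈ £318.60.

£318.60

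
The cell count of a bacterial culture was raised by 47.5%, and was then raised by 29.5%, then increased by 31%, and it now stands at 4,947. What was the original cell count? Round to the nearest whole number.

1,977

Undoing the 31% increase: 4,947 ÷ 1.31 ≈ 3776.335878.
Undoing the 29.5% increase: 3776.335878 ÷ 1.295 ≈ 2916.089481.
Undoing the 47.5% increase: 2916.089481 ÷ 1.475 ≈ 1,977.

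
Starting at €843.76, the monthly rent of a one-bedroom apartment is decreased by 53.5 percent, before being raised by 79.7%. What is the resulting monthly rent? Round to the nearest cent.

53.5% decrease: €843.76 × 0.465 = €392.3484.
After the 79.7% increase: €392.3484 × 1.797 = €705.0500748 ≈ €705.05.

€705.05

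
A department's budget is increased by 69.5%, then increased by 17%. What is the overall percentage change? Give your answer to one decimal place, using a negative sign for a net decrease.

98.3%

The combined multiplier is 1.695 × 1.17 = 1.98315.
That corresponds to an increase of 98.3%.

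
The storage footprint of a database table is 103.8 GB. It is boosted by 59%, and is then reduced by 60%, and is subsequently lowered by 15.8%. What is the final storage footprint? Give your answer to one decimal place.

55.6 GB

59% increase: 103.8 × 1.59 = 165.042.
Apply the 60% decrease: 165.042 × 0.4 = 66.0168.
Apply the 15.8% decrease: 66.0168 × 0.842 = 55.5861456 ≈ 55.6.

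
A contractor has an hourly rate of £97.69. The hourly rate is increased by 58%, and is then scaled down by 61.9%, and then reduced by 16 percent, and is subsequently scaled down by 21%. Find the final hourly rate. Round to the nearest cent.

£39.02

Each change multiplies by a factor: 1.58 × 0.381 × 0.84 × 0.79 = 0.399473928.
£97.69 × 0.399473928 = £39.02460802632 ≈ £39.02.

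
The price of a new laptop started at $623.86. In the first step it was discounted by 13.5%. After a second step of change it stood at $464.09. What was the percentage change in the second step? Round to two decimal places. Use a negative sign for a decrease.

After the first step: $623.86 × 0.865 = $539.6389.
Second-step multiplier: $464.09 ÷ $539.6389 ≈ 0.860001.
That is a change of -14.00%.

-14.00%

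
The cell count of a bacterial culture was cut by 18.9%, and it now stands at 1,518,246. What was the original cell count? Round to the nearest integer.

1,872,067

The overall multiplier applied was 0.811.
So the original cell count was 1,518,246 ÷ 0.811 ≈ 1,872,067.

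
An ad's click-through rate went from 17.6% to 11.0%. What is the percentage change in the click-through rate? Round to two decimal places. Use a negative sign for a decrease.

-37.50%

The change is 11.0 − 17.6 = -6.6 percentage points.
Relative to the original 17.6%, that is -6.6 ÷ 17.6 = -37.50%.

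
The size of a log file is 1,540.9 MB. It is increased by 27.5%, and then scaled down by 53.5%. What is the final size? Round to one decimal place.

Each change multiplies by a factor: 1.275 × 0.465 = 0.592875.
1,540.9 × 0.592875 = 913.5610875 ≈ 913.6.

913.6 MB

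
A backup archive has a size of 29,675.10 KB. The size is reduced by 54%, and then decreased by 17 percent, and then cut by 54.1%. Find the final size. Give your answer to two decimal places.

5,200.45 KB

54% decrease: 29,675.10 × 0.46 = 13650.546.
17% decrease: 13650.546 × 0.83 = 11329.95318.
After the 54.1% decrease: 11329.95318 × 0.459 = 5200.44850962 ≈ 5,200.45.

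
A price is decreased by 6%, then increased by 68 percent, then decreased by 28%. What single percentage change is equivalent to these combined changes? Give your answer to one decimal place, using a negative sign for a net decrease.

13.7%

The combined multiplier is 0.94 × 1.68 × 0.72 = 1.137024.
That corresponds to an increase of 13.7%.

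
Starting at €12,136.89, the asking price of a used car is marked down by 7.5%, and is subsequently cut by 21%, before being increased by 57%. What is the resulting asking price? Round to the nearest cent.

Each change multiplies by a factor: 0.925 × 0.79 × 1.57 = 1.1472775.
€12,136.89 × 1.1472775 = €13924.380816975 ≈ €13,924.38.

€13,924.38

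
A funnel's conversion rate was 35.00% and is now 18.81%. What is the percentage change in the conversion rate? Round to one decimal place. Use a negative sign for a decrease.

The change is 18.81 − 35.00 = -16.19 percentage points.
Relative to the original 35.00%, that is -16.19 ÷ 35.00 ≈ -46.3%.

-46.3%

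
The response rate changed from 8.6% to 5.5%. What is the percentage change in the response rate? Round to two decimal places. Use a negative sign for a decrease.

The change is 5.5 − 8.6 = -3.1 percentage points.
Relative to the original 8.6%, that is -3.1 ÷ 8.6 ≈ -36.05%.

-36.05%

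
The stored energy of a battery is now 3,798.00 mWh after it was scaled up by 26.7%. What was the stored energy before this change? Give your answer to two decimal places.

2,997.63 mWh

The overall multiplier applied was 1.267.
So the original stored energy was 3,798.00 ÷ 1.267 ≈ 2,997.63 mWh.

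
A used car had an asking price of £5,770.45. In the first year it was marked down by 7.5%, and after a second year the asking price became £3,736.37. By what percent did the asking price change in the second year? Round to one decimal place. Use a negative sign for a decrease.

-30.0%

After the first year: £5,770.45 × 0.925 = £5337.66625.
Second-year multiplier: £3,736.37 ÷ £5337.66625 ≈ 0.7.
That is a change of -30.0%.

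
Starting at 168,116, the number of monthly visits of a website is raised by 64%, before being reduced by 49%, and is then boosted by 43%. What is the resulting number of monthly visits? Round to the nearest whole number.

Each change multiplies by a factor: 1.64 × 0.51 × 1.43 = 1.196052.
168,116 × 1.196052 = 201075.478032 ≈ 201,075.

201,075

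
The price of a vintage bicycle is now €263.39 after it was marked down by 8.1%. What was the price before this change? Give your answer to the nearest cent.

The overall multiplier applied was 0.919.
So the original price was €263.39 ÷ 0.919 ≈ €286.61.

€286.61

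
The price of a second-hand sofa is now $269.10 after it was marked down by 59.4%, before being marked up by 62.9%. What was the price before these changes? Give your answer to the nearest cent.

Undoing the 62.9% increase: $269.10 ÷ 1.629 ≈ $165.19337.
Undoing the 59.4% decrease: $165.19337 ÷ 0.406 ≈ $406.88.

$406.88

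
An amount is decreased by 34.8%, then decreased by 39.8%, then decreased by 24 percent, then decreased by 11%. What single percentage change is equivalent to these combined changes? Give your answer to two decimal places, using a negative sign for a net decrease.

-73.45%

The combined multiplier is 0.652 × 0.602 × 0.76 × 0.89 = 0.2654897056.
That corresponds to a decrease of 73.45%.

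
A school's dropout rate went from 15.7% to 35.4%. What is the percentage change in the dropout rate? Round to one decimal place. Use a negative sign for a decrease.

125.5%

The change is 35.4 − 15.7 = 19.7 percentage points.
Relative to the original 15.7%, that is 19.7 ÷ 15.7 ≈ 125.5%.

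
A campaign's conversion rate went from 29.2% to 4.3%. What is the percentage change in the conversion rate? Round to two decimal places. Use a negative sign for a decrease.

-85.27%

The change is 4.3 − 29.2 = -24.9 percentage points.
Relative to the original 29.2%, that is -24.9 ÷ 29.2 ≈ -85.27%.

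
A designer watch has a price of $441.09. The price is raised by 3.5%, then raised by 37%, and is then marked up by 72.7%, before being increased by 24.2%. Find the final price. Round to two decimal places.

Apply the 3.5% increase: $441.09 × 1.035 = $456.52815.
Apply the 37% increase: $456.52815 × 1.37 = $625.4435655.
Apply the 72.7% increase: $625.4435655 × 1.727 = $1080.1410376185.
24.2% increase: $1080.1410376185 × 1.242 = $1341.535168722177 ≈ $1341.54.

$1341.54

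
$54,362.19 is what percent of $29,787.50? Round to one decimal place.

$54,362.19 ÷ $29,787.50 ≈ 182.5%.

182.5%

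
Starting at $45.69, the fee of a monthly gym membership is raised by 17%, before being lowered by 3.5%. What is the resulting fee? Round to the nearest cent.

$51.59

Each change multiplies by a factor: 1.17 × 0.965 = 1.12905.
$45.69 × 1.12905 = $51.5862945 ≈ $51.59.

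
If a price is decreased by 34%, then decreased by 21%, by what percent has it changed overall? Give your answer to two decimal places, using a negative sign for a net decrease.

A 34% decrease multiplies by 0.66.
Then a 21% decrease: 0.66 × 0.79 = 0.5214.
Overall factor 0.5214, i.e. -47.86%.

-47.86%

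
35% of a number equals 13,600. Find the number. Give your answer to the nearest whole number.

13,600 ÷ 0.35 ≈ 38,857.

38,857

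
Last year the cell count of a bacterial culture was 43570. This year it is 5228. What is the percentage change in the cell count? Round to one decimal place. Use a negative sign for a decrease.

Change: 5228 − 43570 = -38342.
Relative to the original: -38342 ÷ 43570 ≈ -88.0%.

-88.0%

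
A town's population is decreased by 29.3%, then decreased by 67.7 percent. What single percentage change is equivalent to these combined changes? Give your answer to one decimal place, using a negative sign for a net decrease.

A 29.3% decrease multiplies by 0.707.
Then a 67.7% decrease: 0.707 × 0.323 = 0.228361.
Overall factor 0.228361, i.e. -77.2%.

-77.2%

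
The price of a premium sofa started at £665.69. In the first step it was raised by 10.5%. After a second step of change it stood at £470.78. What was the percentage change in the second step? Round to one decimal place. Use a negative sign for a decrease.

-36.0%

After the first step: £665.69 × 1.105 = £735.58745.
Second-step multiplier: £470.78 ÷ £735.58745 ≈ 0.64001.
That is a change of -36.0%.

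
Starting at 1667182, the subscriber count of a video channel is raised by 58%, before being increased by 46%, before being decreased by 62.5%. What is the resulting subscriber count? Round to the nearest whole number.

Each change multiplies by a factor: 1.58 × 1.46 × 0.375 = 0.86505.
1667182 × 0.86505 = 1442195.7891 ≈ 1442196.

1442196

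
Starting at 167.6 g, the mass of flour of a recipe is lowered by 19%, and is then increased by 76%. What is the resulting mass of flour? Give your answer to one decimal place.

238.9 g

After the 19% decrease: 167.6 × 0.81 = 135.756.
76% increase: 135.756 × 1.76 = 238.93056 ≈ 238.9.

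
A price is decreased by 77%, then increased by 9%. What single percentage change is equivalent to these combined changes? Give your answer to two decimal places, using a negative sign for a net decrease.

-74.93%

A 77% decrease multiplies by 0.23.
Then a 9% increase: 0.23 × 1.09 = 0.2507.
Overall factor 0.2507, i.e. -74.93%.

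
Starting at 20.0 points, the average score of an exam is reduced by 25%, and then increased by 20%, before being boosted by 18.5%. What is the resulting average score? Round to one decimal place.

Each change multiplies by a factor: 0.75 × 1.2 × 1.185 = 1.0665.
20.0 × 1.0665 = 21.33 ≈ 21.3.

21.3 points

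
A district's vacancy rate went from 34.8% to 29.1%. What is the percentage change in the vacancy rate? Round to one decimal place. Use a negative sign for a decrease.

The change is 29.1 − 34.8 = -5.7 percentage points.
Relative to the original 34.8%, that is -5.7 ÷ 34.8 ≈ -16.4%.

-16.4%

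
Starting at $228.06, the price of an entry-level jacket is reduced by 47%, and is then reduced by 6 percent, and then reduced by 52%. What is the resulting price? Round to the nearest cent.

$54.54

Each change multiplies by a factor: 0.53 × 0.94 × 0.48 = 0.239136.
$228.06 × 0.239136 = $54.53735616 ≈ $54.54.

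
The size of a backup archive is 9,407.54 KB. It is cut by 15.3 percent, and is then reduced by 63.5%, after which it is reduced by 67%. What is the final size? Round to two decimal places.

Apply the 15.3% decrease: 9,407.54 × 0.847 = 7968.18638.
Apply the 63.5% decrease: 7968.18638 × 0.365 = 2908.3880287.
Apply the 67% decrease: 2908.3880287 × 0.33 = 959.768049471 ≈ 959.77.

959.77 KB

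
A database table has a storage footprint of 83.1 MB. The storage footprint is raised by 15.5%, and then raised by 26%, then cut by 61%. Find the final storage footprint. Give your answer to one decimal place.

Each change multiplies by a factor: 1.155 × 1.26 × 0.39 = 0.567567.
83.1 × 0.567567 = 47.1648177 ≈ 47.2.

47.2 MB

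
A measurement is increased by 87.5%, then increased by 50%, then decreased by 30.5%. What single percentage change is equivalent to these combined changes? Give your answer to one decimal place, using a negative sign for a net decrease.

The combined multiplier is 1.875 × 1.5 × 0.695 = 1.9546875.
That corresponds to an increase of 95.5%.

95.5%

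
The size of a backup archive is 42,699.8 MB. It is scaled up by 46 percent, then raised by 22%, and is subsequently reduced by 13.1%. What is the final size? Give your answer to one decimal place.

66,093.4 MB

Each change multiplies by a factor: 1.46 × 1.22 × 0.869 = 1.5478628.
42,699.8 × 1.5478628 = 66093.43198744 ≈ 66,093.4.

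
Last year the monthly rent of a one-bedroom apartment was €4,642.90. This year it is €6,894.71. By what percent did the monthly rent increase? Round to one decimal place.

Change: €6,894.71 − €4,642.90 = €2,251.81.
Relative to the original: €2,251.81 ÷ €4,642.90 ≈ 48.5%.
So the monthly rent increased by 48.5%.

48.5%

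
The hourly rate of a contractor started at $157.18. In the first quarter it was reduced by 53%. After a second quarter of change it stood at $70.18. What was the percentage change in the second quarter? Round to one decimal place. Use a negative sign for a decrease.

-5.0%

After the first quarter: $157.18 × 0.47 = $73.8746.
Second-quarter multiplier: $70.18 ÷ $73.8746 ≈ 0.94999.
That is a change of -5.0%.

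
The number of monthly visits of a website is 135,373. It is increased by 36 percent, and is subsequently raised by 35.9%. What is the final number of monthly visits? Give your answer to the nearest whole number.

250,202

Each change multiplies by a factor: 1.36 × 1.359 = 1.84824.
135,373 × 1.84824 = 250201.79352 ≈ 250,202.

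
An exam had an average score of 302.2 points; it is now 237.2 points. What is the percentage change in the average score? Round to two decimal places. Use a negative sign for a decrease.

Change: 237.2 − 302.2 = -65.0.
Relative to the original: -65.0 ÷ 302.2 ≈ -21.51%.

-21.51%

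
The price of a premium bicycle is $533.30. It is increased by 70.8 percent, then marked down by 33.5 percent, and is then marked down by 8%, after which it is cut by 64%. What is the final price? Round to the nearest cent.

Each change multiplies by a factor: 1.708 × 0.665 × 0.92 × 0.36 = 0.376183584.
$533.30 × 0.376183584 = $200.6187053472 ≈ $200.62.

$200.62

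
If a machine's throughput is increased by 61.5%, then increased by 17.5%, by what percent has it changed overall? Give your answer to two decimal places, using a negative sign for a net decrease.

The combined multiplier is 1.615 × 1.175 = 1.897625.
That corresponds to an increase of 89.76%.

89.76%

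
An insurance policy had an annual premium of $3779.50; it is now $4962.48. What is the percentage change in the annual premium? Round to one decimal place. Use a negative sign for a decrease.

Change: $4962.48 − $3779.50 = $1182.98.
Relative to the original: $1182.98 ÷ $3779.50 ≈ 31.3%.

31.3%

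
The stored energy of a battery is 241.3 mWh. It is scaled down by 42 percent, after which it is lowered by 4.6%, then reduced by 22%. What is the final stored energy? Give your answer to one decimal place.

Each change multiplies by a factor: 0.58 × 0.954 × 0.78 = 0.4315896.
241.3 × 0.4315896 = 104.14257048 ≈ 104.1.

104.1 mWh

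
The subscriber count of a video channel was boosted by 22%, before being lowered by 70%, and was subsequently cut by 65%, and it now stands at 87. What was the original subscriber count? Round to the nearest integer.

679

Undoing the 65% decrease: 87 ÷ 0.35 ≈ 248.571429.
Undoing the 70% decrease: 248.571429 ÷ 0.3 = 828.57143.
Undoing the 22% increase: 828.57143 ÷ 1.22 ≈ 679.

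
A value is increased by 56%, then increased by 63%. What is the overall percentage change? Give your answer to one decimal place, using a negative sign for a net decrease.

A 56% increase multiplies by 1.56.
Then a 63% increase: 1.56 × 1.63 = 2.5428.
Overall factor 2.5428, i.e. 154.3%.

154.3%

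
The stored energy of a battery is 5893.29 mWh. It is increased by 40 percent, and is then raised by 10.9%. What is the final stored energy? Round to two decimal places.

9149.92 mWh

After the 40% increase: 5893.29 × 1.4 = 8250.606.
Apply the 10.9% increase: 8250.606 × 1.109 = 9149.922054 ≈ 9149.92.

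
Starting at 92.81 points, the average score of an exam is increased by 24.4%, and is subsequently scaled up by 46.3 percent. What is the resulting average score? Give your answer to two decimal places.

Each change multiplies by a factor: 1.244 × 1.463 = 1.819972.
92.81 × 1.819972 = 168.91160132 ≈ 168.91.

168.91 points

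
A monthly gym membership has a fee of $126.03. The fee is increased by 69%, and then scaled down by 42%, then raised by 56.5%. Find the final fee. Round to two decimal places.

$193.33

Each change multiplies by a factor: 1.69 × 0.58 × 1.565 = 1.534013.
$126.03 × 1.534013 = $193.33165839 ≈ $193.33.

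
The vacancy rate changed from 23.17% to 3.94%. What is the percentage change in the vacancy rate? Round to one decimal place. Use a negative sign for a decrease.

-83.0%

The change is 3.94 − 23.17 = -19.23 percentage points.
Relative to the original 23.17%, that is -19.23 ÷ 23.17 ≈ -83.0%.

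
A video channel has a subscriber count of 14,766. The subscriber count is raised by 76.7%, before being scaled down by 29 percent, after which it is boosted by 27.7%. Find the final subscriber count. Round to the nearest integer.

23,656

Each change multiplies by a factor: 1.767 × 0.71 × 1.277 = 1.60208589.
14,766 × 1.60208589 = 23656.40025174 ≈ 23,656.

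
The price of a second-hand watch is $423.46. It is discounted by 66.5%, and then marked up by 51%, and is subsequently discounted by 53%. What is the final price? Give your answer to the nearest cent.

$100.68

Each change multiplies by a factor: 0.335 × 1.51 × 0.47 = 0.2377495.
$423.46 × 0.2377495 = $100.67740327 ≈ $100.68.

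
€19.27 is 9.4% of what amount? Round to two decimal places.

€19.27 ÷ 0.094 = €205.00.

€205.00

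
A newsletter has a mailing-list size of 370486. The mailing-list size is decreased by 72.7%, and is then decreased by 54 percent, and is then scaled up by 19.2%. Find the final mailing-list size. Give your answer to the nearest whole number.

Each change multiplies by a factor: 0.273 × 0.46 × 1.192 = 0.14969136.
370486 × 0.14969136 = 55458.55320096 ≈ 55459.

55459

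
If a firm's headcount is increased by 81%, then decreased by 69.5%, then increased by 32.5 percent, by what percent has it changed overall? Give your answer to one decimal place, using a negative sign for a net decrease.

The combined multiplier is 1.81 × 0.305 × 1.325 = 0.73146625.
That corresponds to a decrease of 26.9%.

-26.9%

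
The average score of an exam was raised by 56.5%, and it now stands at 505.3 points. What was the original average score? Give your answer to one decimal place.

322.9 points

The overall multiplier applied was 1.565.
So the original average score was 505.3 ÷ 1.565 ≈ 322.9 points.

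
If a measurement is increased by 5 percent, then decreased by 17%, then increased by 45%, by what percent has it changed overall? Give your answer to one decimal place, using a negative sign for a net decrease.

The combined multiplier is 1.05 × 0.83 × 1.45 = 1.263675.
That corresponds to an increase of 26.4%.

26.4%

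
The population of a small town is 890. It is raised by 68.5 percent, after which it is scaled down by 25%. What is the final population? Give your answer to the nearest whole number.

1125

Apply the 68.5% increase: 890 × 1.685 = 1499.65.
After the 25% decrease: 1499.65 × 0.75 = 1124.7375 ≈ 1125.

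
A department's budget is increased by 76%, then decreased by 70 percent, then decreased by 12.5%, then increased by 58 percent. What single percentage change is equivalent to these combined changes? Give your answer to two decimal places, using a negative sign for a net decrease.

A 76% increase multiplies by 1.76.
Then a 70% decrease: 1.76 × 0.3 = 0.528.
Then a 12.5% decrease: 0.528 × 0.875 = 0.462.
Then a 58% increase: 0.462 × 1.58 = 0.72996.
Overall factor 0.72996, i.e. -27.00%.

-27.00%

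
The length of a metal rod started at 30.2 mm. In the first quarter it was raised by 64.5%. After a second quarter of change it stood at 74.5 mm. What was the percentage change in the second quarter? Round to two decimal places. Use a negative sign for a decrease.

49.96%

After the first quarter: 30.2 × 1.645 = 49.679.
Second-quarter multiplier: 74.5 ÷ 49.679 ≈ 1.499628.
That is a change of 49.96%.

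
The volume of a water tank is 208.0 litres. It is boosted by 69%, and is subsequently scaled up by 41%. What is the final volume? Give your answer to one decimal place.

495.6 litres

Each change multiplies by a factor: 1.69 × 1.41 = 2.3829.
208.0 × 2.3829 = 495.6432 ≈ 495.6.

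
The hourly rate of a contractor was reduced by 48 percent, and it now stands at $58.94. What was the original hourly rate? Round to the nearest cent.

The overall multiplier applied was 0.52.
So the original hourly rate was $58.94 ÷ 0.52 ≈ $113.35.

$113.35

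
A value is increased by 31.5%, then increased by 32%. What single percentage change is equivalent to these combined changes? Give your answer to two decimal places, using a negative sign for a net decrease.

A 31.5% increase multiplies by 1.315.
Then a 32% increase: 1.315 × 1.32 = 1.7358.
Overall factor 1.7358, i.e. 73.58%.

73.58%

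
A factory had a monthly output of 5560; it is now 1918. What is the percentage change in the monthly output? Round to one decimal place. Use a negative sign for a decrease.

Change: 1918 − 5560 = -3642.
Relative to the original: -3642 ÷ 5560 ≈ -65.5%.

-65.5%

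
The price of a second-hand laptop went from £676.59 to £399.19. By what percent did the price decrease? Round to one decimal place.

Change: £399.19 − £676.59 = -£277.40.
Relative to the original: -£277.40 ÷ £676.59 ≈ -41.0%.
So the price decreased by 41.0%.

41.0%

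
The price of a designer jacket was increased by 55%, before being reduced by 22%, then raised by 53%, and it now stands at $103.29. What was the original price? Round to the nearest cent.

The overall multiplier applied was 1.55 × 0.78 × 1.53 = 1.84977.
So the original price was $103.29 ÷ 1.84977 ≈ $55.84.

$55.84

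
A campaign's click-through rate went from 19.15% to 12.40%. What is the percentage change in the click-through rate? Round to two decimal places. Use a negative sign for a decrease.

The change is 12.40 − 19.15 = -6.75 percentage points.
Relative to the original 19.15%, that is -6.75 ÷ 19.15 ≈ -35.25%.

-35.25%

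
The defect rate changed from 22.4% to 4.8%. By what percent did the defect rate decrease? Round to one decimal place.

78.6%

The change is 4.8 − 22.4 = -17.6 percentage points.
Relative to the original 22.4%, that is -17.6 ÷ 22.4 ≈ -78.6%.
So the defect rate fell by 78.6%.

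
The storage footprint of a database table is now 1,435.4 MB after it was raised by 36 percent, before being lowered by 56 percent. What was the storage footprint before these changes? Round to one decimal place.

The overall multiplier applied was 1.36 × 0.44 = 0.5984.
So the original storage footprint was 1,435.4 ÷ 0.5984 ≈ 2,398.7 MB.

2,398.7 MB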